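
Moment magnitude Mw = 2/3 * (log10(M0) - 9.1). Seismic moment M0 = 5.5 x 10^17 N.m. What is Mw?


log10(M0) = log10(5.5 x 10^17) = 17.7404
Mw = 2/3 * (17.7404 - 9.1)
= 2/3 * 8.6404
= 5.76

5.76


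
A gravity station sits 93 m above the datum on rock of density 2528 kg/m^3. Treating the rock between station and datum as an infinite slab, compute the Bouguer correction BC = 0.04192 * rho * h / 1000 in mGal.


BC = 0.04192 * rho * h / 1000
= 0.04192 * 2528 * 93 / 1000
= 9.8556 mGal

9.8556


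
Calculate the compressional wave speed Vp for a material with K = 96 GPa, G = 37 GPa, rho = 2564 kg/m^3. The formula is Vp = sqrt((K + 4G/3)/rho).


First compute the effective modulus:
K + 4G/3 = 96e9 + 4*37e9/3 = 145333333333.33 Pa
Then divide by density:
145333333333.33 / 2564 = 56682267.2907 Pa/(kg/m^3)
Take the square root:
Vp = sqrt(56682267.2907) = 7528.76 m/s

7528.76


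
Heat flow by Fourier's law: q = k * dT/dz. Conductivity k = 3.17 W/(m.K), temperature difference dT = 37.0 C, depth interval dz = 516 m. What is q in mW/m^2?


q = k * dT / dz * 1000
= 3.17 * 37.0 / 516 * 1000
= 0.227306 * 1000
= 227.3062 mW/m^2

227.3062


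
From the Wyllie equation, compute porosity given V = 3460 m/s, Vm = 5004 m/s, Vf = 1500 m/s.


1/V - 1/Vm = 1/3460 - 1/5004 = 8.918e-05
1/Vf - 1/Vm = 1/1500 - 1/5004 = 0.00046683
phi = 8.918e-05 / 0.00046683 = 0.191

0.191


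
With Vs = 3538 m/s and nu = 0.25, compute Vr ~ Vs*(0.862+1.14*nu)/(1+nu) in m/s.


Numerator factor = 0.862 + 1.14*0.25 = 1.147
Denominator = 1 + 0.25 = 1.25
Vr = 3538 * 1.147 / 1.25 = 3246.47 m/s

3246.47


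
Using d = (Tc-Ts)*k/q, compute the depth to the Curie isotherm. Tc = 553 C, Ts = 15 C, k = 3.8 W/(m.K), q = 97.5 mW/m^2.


T_Curie - T_surf = 553 - 15 = 538 C
Convert q to W/m^2: 97.5 mW/m^2 = 0.0975 W/m^2
d = 538 * 3.8 / 0.0975 = 20968.21 m

20968.21


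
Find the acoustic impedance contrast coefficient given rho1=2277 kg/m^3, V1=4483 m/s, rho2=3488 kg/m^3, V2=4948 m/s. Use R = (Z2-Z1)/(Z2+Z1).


Z1 = 2277 * 4483 = 10207791
Z2 = 3488 * 4948 = 17258624
R = (17258624 - 10207791) / (17258624 + 10207791) = 7050833 / 27466415 = 0.2567

0.2567


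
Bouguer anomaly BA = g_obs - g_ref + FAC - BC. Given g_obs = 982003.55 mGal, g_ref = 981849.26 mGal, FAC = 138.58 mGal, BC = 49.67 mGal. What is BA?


BA = g_obs - g_ref + FAC - BC
= 982003.55 - 981849.26 + 138.58 - 49.67
= 243.2 mGal

243.2


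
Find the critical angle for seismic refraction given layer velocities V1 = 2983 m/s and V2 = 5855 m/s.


V1/V2 = 2983/5855 = 0.509479
theta_c = arcsin(0.509479) = 30.6291 degrees

30.6291


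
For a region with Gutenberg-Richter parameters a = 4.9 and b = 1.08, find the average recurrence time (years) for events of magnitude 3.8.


log10(N) = 4.9 - 1.08*3.8 = 0.796
N = 10^0.796 = 6.251727
T = 1/N = 1/6.251727 = 0.16 years

0.16


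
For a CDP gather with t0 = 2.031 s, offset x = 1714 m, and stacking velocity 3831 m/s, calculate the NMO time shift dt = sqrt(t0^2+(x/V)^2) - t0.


x/Vnmo = 1714/3831 = 0.447403
(x/Vnmo)^2 = 0.200169
t0^2 = 4.124961
sqrt(4.124961 + 0.200169) = 2.079695
dt = 2.079695 - 2.031 = 0.048695

0.048695


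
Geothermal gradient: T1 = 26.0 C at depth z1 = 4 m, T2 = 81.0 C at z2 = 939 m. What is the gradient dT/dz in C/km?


dT = 81.0 - 26.0 = 55.0 C
dz = 939 - 4 = 935 m
gradient = dT/dz * 1000 = 55.0/935 * 1000 = 58.8235 C/km

58.8235


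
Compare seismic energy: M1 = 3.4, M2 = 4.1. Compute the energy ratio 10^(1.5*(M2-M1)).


M2 - M1 = 4.1 - 3.4 = 0.7
1.5 * 0.7 = 1.05
ratio = 10^1.05 = 11.22

11.22


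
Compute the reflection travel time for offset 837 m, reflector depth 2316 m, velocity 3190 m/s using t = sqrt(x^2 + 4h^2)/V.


x^2 + 4h^2 = 837^2 + 4*2316^2 = 700569 + 21455424 = 22155993
sqrt(22155993) = 4707.0153
t = 4707.0153 / 3190 = 1.4756 s

1.4756


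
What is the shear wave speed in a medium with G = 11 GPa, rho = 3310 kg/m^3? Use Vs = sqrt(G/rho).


Convert G to Pa: G = 11e9 Pa
Compute G/rho = 11e9 / 3310 = 3323262.8399
Vs = sqrt(3323262.8399) = 1822.98 m/s

1822.98


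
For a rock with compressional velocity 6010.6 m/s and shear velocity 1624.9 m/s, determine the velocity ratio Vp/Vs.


Vp/Vs = 6010.6 / 1624.9
= 3.6991

3.6991


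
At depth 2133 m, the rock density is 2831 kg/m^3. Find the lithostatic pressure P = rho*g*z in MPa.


P = rho * g * z / 1e6
= 2831 * 9.81 * 2133 / 1e6
= 59237910.63 / 1e6
= 59.2379 MPa

59.2379


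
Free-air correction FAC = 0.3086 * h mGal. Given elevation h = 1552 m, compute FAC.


FAC = 0.3086 * h
= 0.3086 * 1552
= 478.9472 mGal

478.9472


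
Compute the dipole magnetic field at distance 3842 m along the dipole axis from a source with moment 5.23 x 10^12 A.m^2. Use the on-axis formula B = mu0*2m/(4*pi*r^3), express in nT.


m = 5.23 x 10^12 = 5230000000000 A.m^2
2m = 10460000000000 A.m^2
r^3 = 3842^3 = 56711623688
B = (4pi*10^-7) * 10460000000000 / (4*pi * 56711623688) * 1e9
= 13144423.66262 / 712659281405.48 * 1e9
= 18444.1907 nT

18444.1907


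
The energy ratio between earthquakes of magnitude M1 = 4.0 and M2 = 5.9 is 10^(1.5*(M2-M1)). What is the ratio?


M2 - M1 = 5.9 - 4.0 = 1.9
1.5 * 1.9 = 2.85
ratio = 10^2.85 = 707.95

707.95


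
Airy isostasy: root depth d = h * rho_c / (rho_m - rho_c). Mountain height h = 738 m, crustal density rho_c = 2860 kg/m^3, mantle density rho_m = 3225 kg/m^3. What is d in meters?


rho_m - rho_c = 3225 - 2860 = 365
d = 738 * 2860 / 365
= 2110680 / 365
= 5782.68 m

5782.68


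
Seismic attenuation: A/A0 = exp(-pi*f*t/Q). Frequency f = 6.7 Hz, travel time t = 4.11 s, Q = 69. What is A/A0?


pi*f*t/Q = pi*6.7*4.11/69 = 1.253769
A/A0 = exp(-1.253769) = 0.285427

0.285427


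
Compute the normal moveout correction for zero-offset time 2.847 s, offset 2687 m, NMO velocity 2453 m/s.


x/Vnmo = 2687/2453 = 1.095393
(x/Vnmo)^2 = 1.199887
t0^2 = 8.105409
sqrt(8.105409 + 1.199887) = 3.050458
dt = 3.050458 - 2.847 = 0.203458

0.203458


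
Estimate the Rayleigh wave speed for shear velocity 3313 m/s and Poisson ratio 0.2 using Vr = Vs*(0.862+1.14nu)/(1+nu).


Numerator factor = 0.862 + 1.14*0.2 = 1.09
Denominator = 1 + 0.2 = 1.2
Vr = 3313 * 1.09 / 1.2 = 3009.31 m/s

3009.31


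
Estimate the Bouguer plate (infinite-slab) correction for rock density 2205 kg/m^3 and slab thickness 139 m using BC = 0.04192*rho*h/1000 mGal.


BC = 0.04192 * rho * h / 1000
= 0.04192 * 2205 * 139 / 1000
= 12.8483 mGal

12.8483


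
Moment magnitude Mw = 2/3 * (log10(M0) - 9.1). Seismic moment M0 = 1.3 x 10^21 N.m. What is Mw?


log10(M0) = log10(1.3 x 10^21) = 21.1139
Mw = 2/3 * (21.1139 - 9.1)
= 2/3 * 12.0139
= 8.01

8.01


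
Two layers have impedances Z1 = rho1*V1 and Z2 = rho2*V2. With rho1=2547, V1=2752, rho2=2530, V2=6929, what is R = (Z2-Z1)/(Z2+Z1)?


Z1 = 2547 * 2752 = 7009344
Z2 = 2530 * 6929 = 17530370
R = (17530370 - 7009344) / (17530370 + 7009344) = 10521026 / 24539714 = 0.4287

0.4287


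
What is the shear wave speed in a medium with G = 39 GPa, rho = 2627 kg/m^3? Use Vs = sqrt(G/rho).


Convert G to Pa: G = 39e9 Pa
Compute G/rho = 39e9 / 2627 = 14845831.7472
Vs = sqrt(14845831.7472) = 3853.03 m/s

3853.03


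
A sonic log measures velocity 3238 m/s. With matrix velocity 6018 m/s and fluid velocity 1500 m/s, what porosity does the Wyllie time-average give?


1/V - 1/Vm = 1/3238 - 1/6018 = 0.00014266
1/Vf - 1/Vm = 1/1500 - 1/6018 = 0.0005005
phi = 0.00014266 / 0.0005005 = 0.285

0.285


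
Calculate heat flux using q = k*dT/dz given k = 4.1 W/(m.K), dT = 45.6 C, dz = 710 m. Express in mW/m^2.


q = k * dT / dz * 1000
= 4.1 * 45.6 / 710 * 1000
= 0.263324 * 1000
= 263.3239 mW/m^2

263.3239


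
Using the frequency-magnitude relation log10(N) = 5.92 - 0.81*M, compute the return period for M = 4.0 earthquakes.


log10(N) = 5.92 - 0.81*4.0 = 2.68
N = 10^2.68 = 478.630092
T = 1/N = 1/478.630092 = 0.0021 years

0.0021


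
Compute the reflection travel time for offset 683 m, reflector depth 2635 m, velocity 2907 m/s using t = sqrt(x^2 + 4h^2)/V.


x^2 + 4h^2 = 683^2 + 4*2635^2 = 466489 + 27772900 = 28239389
sqrt(28239389) = 5314.0746
t = 5314.0746 / 2907 = 1.828 s

1.828


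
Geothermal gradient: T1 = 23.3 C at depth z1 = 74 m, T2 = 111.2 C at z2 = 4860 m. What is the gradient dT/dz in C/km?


dT = 111.2 - 23.3 = 87.9 C
dz = 4860 - 74 = 4786 m
gradient = dT/dz * 1000 = 87.9/4786 * 1000 = 18.3661 C/km

18.3661


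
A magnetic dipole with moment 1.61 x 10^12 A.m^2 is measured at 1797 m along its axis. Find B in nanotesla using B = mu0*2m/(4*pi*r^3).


m = 1.61 x 10^12 = 1610000000000 A.m^2
2m = 3220000000000 A.m^2
r^3 = 1797^3 = 5802888573
B = (4pi*10^-7) * 3220000000000 / (4*pi * 5802888573) * 1e9
= 4046371.337824 / 72921248442.15 * 1e9
= 55489.6059 nT

55489.6059


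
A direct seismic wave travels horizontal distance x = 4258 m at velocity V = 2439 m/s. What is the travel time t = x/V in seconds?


t = x / V
= 4258 / 2439
= 1.7458 s

1.7458


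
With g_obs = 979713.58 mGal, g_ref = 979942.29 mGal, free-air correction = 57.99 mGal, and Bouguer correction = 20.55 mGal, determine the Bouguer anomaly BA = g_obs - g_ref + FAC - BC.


BA = g_obs - g_ref + FAC - BC
= 979713.58 - 979942.29 + 57.99 - 20.55
= -191.27 mGal

-191.27


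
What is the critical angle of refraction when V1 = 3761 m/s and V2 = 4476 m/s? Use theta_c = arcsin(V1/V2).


V1/V2 = 3761/4476 = 0.840259
theta_c = arcsin(0.840259) = 57.1675 degrees

57.1675


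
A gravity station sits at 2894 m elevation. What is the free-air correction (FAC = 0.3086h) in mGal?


FAC = 0.3086 * h
= 0.3086 * 2894
= 893.0884 mGal

893.0884


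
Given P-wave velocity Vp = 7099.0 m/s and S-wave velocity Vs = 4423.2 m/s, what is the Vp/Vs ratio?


Vp/Vs = 7099.0 / 4423.2
= 1.6049

1.6049


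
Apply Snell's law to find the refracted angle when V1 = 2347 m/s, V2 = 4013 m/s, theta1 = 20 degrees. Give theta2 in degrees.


sin(theta1) = sin(20 deg) = 0.34202
sin(theta2) = V2/V1 * sin(theta1) = 4013/2347 * 0.34202 = 0.584801
theta2 = arcsin(0.584801) = 35.7889 degrees

35.7889


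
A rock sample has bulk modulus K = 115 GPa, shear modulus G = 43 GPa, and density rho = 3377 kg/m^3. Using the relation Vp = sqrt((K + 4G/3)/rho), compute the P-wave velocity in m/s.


First compute the effective modulus:
K + 4G/3 = 115e9 + 4*43e9/3 = 172333333333.33 Pa
Then divide by density:
172333333333.33 / 3377 = 51031487.5136 Pa/(kg/m^3)
Take the square root:
Vp = sqrt(51031487.5136) = 7143.63 m/s

7143.63


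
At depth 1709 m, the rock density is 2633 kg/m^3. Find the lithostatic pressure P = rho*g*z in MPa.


P = rho * g * z / 1e6
= 2633 * 9.81 * 1709 / 1e6
= 44143008.57 / 1e6
= 44.143 MPa

44.143


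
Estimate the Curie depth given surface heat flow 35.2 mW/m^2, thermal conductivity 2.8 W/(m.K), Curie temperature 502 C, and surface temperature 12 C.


T_Curie - T_surf = 502 - 12 = 490 C
Convert q to W/m^2: 35.2 mW/m^2 = 0.0352 W/m^2
d = 490 * 2.8 / 0.0352 = 38977.27 m

38977.27


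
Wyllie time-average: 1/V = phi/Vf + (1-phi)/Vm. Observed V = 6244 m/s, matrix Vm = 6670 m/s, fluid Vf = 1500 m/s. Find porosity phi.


1/V - 1/Vm = 1/6244 - 1/6670 = 1.023e-05
1/Vf - 1/Vm = 1/1500 - 1/6670 = 0.00051674
phi = 1.023e-05 / 0.00051674 = 0.0198

0.0198


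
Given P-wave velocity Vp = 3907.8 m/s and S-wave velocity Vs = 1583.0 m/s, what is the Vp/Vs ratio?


Vp/Vs = 3907.8 / 1583.0
= 2.4686

2.4686


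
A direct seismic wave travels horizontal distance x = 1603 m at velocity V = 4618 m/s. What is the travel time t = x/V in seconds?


t = x / V
= 1603 / 4618
= 0.3471 s

0.3471


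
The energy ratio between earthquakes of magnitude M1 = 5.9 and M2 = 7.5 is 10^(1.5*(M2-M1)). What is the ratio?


M2 - M1 = 7.5 - 5.9 = 1.6
1.5 * 1.6 = 2.4
ratio = 10^2.4 = 251.19

251.19


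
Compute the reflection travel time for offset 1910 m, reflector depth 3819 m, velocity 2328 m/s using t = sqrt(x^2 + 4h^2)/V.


x^2 + 4h^2 = 1910^2 + 4*3819^2 = 3648100 + 58339044 = 61987144
sqrt(61987144) = 7873.1915
t = 7873.1915 / 2328 = 3.382 s

3.382


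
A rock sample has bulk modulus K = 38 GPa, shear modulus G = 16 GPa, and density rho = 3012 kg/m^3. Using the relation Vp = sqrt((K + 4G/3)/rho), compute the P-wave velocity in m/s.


First compute the effective modulus:
K + 4G/3 = 38e9 + 4*16e9/3 = 59333333333.33 Pa
Then divide by density:
59333333333.33 / 3012 = 19698981.8504 Pa/(kg/m^3)
Take the square root:
Vp = sqrt(19698981.8504) = 4438.35 m/s

4438.35


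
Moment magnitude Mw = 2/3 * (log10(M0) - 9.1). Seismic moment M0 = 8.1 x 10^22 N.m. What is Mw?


log10(M0) = log10(8.1 x 10^22) = 22.9085
Mw = 2/3 * (22.9085 - 9.1)
= 2/3 * 13.8085
= 9.21

9.21


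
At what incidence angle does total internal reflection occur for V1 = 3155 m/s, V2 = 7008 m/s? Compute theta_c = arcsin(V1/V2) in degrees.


V1/V2 = 3155/7008 = 0.4502
theta_c = arcsin(0.4502) = 26.7565 degrees

26.7565


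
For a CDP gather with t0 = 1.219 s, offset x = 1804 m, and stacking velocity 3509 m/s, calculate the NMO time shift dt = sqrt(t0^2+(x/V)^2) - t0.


x/Vnmo = 1804/3509 = 0.514107
(x/Vnmo)^2 = 0.264306
t0^2 = 1.485961
sqrt(1.485961 + 0.264306) = 1.322976
dt = 1.322976 - 1.219 = 0.103976

0.103976


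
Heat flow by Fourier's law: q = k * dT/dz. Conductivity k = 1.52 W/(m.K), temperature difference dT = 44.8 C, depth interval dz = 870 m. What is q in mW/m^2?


q = k * dT / dz * 1000
= 1.52 * 44.8 / 870 * 1000
= 0.078271 * 1000
= 78.2713 mW/m^2

78.2713


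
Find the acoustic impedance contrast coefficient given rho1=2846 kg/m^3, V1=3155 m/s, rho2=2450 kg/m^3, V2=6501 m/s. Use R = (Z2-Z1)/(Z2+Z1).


Z1 = 2846 * 3155 = 8979130
Z2 = 2450 * 6501 = 15927450
R = (15927450 - 8979130) / (15927450 + 8979130) = 6948320 / 24906580 = 0.279

0.279


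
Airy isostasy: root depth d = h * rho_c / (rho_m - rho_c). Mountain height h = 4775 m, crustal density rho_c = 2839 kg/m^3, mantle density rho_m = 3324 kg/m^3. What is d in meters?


rho_m - rho_c = 3324 - 2839 = 485
d = 4775 * 2839 / 485
= 13556225 / 485
= 27950.98 m

27950.98


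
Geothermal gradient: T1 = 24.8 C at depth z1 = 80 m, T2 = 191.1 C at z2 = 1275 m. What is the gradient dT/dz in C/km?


dT = 191.1 - 24.8 = 166.3 C
dz = 1275 - 80 = 1195 m
gradient = dT/dz * 1000 = 166.3/1195 * 1000 = 139.1632 C/km

139.1632


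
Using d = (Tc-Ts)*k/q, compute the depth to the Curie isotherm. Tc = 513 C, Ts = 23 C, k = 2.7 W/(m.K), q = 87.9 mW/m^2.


T_Curie - T_surf = 513 - 23 = 490 C
Convert q to W/m^2: 87.9 mW/m^2 = 0.0879 W/m^2
d = 490 * 2.7 / 0.0879 = 15051.19 m

15051.19


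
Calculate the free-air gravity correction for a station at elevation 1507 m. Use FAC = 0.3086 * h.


FAC = 0.3086 * h
= 0.3086 * 1507
= 465.0602 mGal

465.0602


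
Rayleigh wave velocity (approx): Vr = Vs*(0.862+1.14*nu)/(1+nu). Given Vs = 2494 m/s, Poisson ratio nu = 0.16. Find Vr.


Numerator factor = 0.862 + 1.14*0.16 = 1.0444
Denominator = 1 + 0.16 = 1.16
Vr = 2494 * 1.0444 / 1.16 = 2245.46 m/s

2245.46


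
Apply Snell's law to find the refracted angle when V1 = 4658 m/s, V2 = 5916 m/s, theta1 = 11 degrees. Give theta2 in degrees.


sin(theta1) = sin(11 deg) = 0.190809
sin(theta2) = V2/V1 * sin(theta1) = 5916/4658 * 0.190809 = 0.242341
theta2 = arcsin(0.242341) = 14.0248 degrees

14.0248


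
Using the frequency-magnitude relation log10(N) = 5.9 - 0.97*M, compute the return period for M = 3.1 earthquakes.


log10(N) = 5.9 - 0.97*3.1 = 2.893
N = 10^2.893 = 781.627805
T = 1/N = 1/781.627805 = 0.0013 years

0.0013


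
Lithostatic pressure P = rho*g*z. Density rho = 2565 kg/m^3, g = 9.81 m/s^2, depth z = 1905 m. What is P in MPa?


P = rho * g * z / 1e6
= 2565 * 9.81 * 1905 / 1e6
= 47934848.25 / 1e6
= 47.9348 MPa

47.9348


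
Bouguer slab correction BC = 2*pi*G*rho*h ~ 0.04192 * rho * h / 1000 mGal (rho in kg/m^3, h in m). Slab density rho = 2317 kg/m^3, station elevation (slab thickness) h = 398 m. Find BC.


BC = 0.04192 * rho * h / 1000
= 0.04192 * 2317 * 398 / 1000
= 38.6572 mGal

38.6572


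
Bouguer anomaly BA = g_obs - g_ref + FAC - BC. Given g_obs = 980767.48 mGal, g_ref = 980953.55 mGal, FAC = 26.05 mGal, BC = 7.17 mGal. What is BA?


BA = g_obs - g_ref + FAC - BC
= 980767.48 - 980953.55 + 26.05 - 7.17
= -167.19 mGal

-167.19


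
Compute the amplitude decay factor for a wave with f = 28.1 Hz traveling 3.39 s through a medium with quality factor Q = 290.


pi*f*t/Q = pi*28.1*3.39/290 = 1.031948
A/A0 = exp(-1.031948) = 0.356312

0.356312


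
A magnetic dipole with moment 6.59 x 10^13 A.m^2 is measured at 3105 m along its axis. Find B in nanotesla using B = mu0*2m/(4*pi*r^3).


m = 6.59 x 10^13 = 65900000000000 A.m^2
2m = 131800000000000 A.m^2
r^3 = 3105^3 = 29935382625
B = (4pi*10^-7) * 131800000000000 / (4*pi * 29935382625) * 1e9
= 165624764.697254 / 376179112548.4 * 1e9
= 440281.6615 nT

440281.6615


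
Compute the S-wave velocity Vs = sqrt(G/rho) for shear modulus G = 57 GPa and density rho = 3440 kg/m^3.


Convert G to Pa: G = 57e9 Pa
Compute G/rho = 57e9 / 3440 = 16569767.4419
Vs = sqrt(16569767.4419) = 4070.6 m/s

4070.6


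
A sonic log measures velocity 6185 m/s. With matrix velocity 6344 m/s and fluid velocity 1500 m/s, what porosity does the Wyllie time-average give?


1/V - 1/Vm = 1/6185 - 1/6344 = 4.05e-06
1/Vf - 1/Vm = 1/1500 - 1/6344 = 0.00050904
phi = 4.05e-06 / 0.00050904 = 0.008

0.008


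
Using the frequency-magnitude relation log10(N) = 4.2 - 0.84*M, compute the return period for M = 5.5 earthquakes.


log10(N) = 4.2 - 0.84*5.5 = -0.42
N = 10^-0.42 = 0.380189
T = 1/N = 1/0.380189 = 2.6303 years

2.6303


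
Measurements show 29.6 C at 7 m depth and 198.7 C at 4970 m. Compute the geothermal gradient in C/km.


dT = 198.7 - 29.6 = 169.1 C
dz = 4970 - 7 = 4963 m
gradient = dT/dz * 1000 = 169.1/4963 * 1000 = 34.0721 C/km

34.0721


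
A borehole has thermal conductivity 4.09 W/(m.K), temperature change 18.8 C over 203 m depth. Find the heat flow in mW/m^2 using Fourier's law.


q = k * dT / dz * 1000
= 4.09 * 18.8 / 203 * 1000
= 0.378778 * 1000
= 378.7783 mW/m^2

378.7783


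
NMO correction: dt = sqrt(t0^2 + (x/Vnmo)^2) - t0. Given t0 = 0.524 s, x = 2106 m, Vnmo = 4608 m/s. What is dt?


x/Vnmo = 2106/4608 = 0.457031
(x/Vnmo)^2 = 0.208878
t0^2 = 0.274576
sqrt(0.274576 + 0.208878) = 0.695308
dt = 0.695308 - 0.524 = 0.171308

0.171308


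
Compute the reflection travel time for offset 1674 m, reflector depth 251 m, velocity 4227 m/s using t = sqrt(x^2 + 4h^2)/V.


x^2 + 4h^2 = 1674^2 + 4*251^2 = 2802276 + 252004 = 3054280
sqrt(3054280) = 1747.6499
t = 1747.6499 / 4227 = 0.4134 s

0.4134


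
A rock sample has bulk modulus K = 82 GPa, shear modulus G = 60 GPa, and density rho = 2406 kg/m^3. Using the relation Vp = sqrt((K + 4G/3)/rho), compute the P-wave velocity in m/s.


First compute the effective modulus:
K + 4G/3 = 82e9 + 4*60e9/3 = 162000000000.0 Pa
Then divide by density:
162000000000.0 / 2406 = 67331670.8229 Pa/(kg/m^3)
Take the square root:
Vp = sqrt(67331670.8229) = 8205.59 m/s

8205.59


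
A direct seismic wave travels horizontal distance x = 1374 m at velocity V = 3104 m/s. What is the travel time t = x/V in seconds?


t = x / V
= 1374 / 3104
= 0.4427 s

0.4427


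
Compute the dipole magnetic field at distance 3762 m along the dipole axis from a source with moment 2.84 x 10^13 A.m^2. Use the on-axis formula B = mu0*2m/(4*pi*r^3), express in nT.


m = 2.84 x 10^13 = 28400000000000 A.m^2
2m = 56800000000000 A.m^2
r^3 = 3762^3 = 53242246728
B = (4pi*10^-7) * 56800000000000 / (4*pi * 53242246728) * 1e9
= 71376985.08956 / 669061804725.2 * 1e9
= 106682.1997 nT

106682.1997


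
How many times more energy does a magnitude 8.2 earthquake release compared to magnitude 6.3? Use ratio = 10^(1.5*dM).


M2 - M1 = 8.2 - 6.3 = 1.9
1.5 * 1.9 = 2.85
ratio = 10^2.85 = 707.95

707.95


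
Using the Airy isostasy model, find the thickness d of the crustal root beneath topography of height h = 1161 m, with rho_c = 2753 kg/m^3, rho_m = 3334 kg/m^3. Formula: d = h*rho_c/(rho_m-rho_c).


rho_m - rho_c = 3334 - 2753 = 581
d = 1161 * 2753 / 581
= 3196233 / 581
= 5501.26 m

5501.26


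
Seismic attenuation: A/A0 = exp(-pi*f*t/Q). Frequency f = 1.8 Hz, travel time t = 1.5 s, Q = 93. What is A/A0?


pi*f*t/Q = pi*1.8*1.5/93 = 0.091208
A/A0 = exp(-0.091208) = 0.912828

0.912828


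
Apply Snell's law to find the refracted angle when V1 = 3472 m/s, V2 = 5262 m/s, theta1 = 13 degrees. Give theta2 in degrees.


sin(theta1) = sin(13 deg) = 0.224951
sin(theta2) = V2/V1 * sin(theta1) = 5262/3472 * 0.224951 = 0.340925
theta2 = arcsin(0.340925) = 19.9333 degrees

19.9333


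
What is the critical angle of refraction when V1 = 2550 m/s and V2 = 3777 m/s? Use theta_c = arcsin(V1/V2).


V1/V2 = 2550/3777 = 0.675139
theta_c = arcsin(0.675139) = 42.4649 degrees

42.4649


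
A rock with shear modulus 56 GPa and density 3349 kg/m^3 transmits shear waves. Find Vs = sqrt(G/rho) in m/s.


Convert G to Pa: G = 56e9 Pa
Compute G/rho = 56e9 / 3349 = 16721409.3759
Vs = sqrt(16721409.3759) = 4089.18 m/s

4089.18


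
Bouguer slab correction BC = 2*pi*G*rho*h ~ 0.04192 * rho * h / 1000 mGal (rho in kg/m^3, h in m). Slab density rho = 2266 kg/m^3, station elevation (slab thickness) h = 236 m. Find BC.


BC = 0.04192 * rho * h / 1000
= 0.04192 * 2266 * 236 / 1000
= 22.4178 mGal

22.4178


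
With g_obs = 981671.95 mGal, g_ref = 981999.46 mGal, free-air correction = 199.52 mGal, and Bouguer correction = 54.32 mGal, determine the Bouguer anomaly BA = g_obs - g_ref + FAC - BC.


BA = g_obs - g_ref + FAC - BC
= 981671.95 - 981999.46 + 199.52 - 54.32
= -182.31 mGal

-182.31


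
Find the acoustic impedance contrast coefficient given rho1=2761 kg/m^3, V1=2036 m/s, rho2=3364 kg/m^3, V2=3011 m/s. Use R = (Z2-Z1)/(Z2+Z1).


Z1 = 2761 * 2036 = 5621396
Z2 = 3364 * 3011 = 10129004
R = (10129004 - 5621396) / (10129004 + 5621396) = 4507608 / 15750400 = 0.2862

0.2862


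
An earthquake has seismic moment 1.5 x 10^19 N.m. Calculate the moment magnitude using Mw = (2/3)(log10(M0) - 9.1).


log10(M0) = log10(1.5 x 10^19) = 19.1761
Mw = 2/3 * (19.1761 - 9.1)
= 2/3 * 10.0761
= 6.72

6.72


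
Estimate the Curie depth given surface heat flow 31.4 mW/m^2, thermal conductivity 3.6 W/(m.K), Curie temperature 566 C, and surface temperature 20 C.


T_Curie - T_surf = 566 - 20 = 546 C
Convert q to W/m^2: 31.4 mW/m^2 = 0.0314 W/m^2
d = 546 * 3.6 / 0.0314 = 62598.73 m

62598.73


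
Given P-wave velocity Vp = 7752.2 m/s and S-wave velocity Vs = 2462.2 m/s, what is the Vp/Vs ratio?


Vp/Vs = 7752.2 / 2462.2
= 3.1485

3.1485


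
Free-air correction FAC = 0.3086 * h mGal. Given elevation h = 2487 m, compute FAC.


FAC = 0.3086 * h
= 0.3086 * 2487
= 767.4882 mGal

767.4882


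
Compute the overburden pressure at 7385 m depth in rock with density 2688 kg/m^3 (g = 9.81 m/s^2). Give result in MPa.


P = rho * g * z / 1e6
= 2688 * 9.81 * 7385 / 1e6
= 194737132.8 / 1e6
= 194.7371 MPa

194.7371


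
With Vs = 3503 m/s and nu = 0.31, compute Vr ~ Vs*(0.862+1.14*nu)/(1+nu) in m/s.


Numerator factor = 0.862 + 1.14*0.31 = 1.2154
Denominator = 1 + 0.31 = 1.31
Vr = 3503 * 1.2154 / 1.31 = 3250.04 m/s

3250.04


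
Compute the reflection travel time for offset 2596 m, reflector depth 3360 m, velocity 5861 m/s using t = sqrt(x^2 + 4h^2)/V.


x^2 + 4h^2 = 2596^2 + 4*3360^2 = 6739216 + 45158400 = 51897616
sqrt(51897616) = 7204.0
t = 7204.0 / 5861 = 1.2291 s

1.2291


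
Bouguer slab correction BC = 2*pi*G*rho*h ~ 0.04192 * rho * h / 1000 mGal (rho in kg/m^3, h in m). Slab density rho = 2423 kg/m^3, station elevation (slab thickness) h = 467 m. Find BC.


BC = 0.04192 * rho * h / 1000
= 0.04192 * 2423 * 467 / 1000
= 47.4342 mGal

47.4342


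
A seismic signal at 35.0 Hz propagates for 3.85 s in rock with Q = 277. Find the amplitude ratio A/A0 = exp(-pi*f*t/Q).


pi*f*t/Q = pi*35.0*3.85/277 = 1.528266
A/A0 = exp(-1.528266) = 0.216912

0.216912


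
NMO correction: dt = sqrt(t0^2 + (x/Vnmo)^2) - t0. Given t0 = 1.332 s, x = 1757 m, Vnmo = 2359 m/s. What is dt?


x/Vnmo = 1757/2359 = 0.744807
(x/Vnmo)^2 = 0.554738
t0^2 = 1.774224
sqrt(1.774224 + 0.554738) = 1.526094
dt = 1.526094 - 1.332 = 0.194094

0.194094


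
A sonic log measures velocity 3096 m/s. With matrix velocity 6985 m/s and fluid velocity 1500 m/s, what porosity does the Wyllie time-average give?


1/V - 1/Vm = 1/3096 - 1/6985 = 0.00017983
1/Vf - 1/Vm = 1/1500 - 1/6985 = 0.0005235
phi = 0.00017983 / 0.0005235 = 0.3435

0.3435


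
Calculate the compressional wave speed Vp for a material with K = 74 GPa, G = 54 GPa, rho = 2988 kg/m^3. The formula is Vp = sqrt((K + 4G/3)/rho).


First compute the effective modulus:
K + 4G/3 = 74e9 + 4*54e9/3 = 146000000000.0 Pa
Then divide by density:
146000000000.0 / 2988 = 48862115.1272 Pa/(kg/m^3)
Take the square root:
Vp = sqrt(48862115.1272) = 6990.14 m/s

6990.14


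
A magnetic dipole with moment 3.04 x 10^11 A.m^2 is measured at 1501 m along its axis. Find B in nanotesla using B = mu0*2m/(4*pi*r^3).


m = 3.04 x 10^11 = 304000000000 A.m^2
2m = 608000000000 A.m^2
r^3 = 1501^3 = 3381754501
B = (4pi*10^-7) * 608000000000 / (4*pi * 3381754501) * 1e9
= 764035.333353 / 42496380386.34 * 1e9
= 17978.8332 nT

17978.8332


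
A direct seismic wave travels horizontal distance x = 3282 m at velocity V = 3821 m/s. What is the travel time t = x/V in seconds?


t = x / V
= 3282 / 3821
= 0.8589 s

0.8589


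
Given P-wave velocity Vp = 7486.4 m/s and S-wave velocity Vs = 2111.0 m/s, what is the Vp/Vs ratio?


Vp/Vs = 7486.4 / 2111.0
= 3.5464

3.5464


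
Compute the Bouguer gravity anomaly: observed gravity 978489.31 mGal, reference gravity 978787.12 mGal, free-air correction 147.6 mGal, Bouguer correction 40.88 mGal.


BA = g_obs - g_ref + FAC - BC
= 978489.31 - 978787.12 + 147.6 - 40.88
= -191.09 mGal

-191.09


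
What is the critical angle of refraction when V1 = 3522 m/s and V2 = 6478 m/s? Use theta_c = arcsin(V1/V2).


V1/V2 = 3522/6478 = 0.543686
theta_c = arcsin(0.543686) = 32.9349 degrees

32.9349


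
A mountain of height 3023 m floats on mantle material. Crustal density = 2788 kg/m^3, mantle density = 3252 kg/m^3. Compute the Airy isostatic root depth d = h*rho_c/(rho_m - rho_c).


rho_m - rho_c = 3252 - 2788 = 464
d = 3023 * 2788 / 464
= 8428124 / 464
= 18164.06 m

18164.06


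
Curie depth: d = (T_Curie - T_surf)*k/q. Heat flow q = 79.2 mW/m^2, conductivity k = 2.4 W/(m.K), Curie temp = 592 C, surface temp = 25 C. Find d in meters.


T_Curie - T_surf = 592 - 25 = 567 C
Convert q to W/m^2: 79.2 mW/m^2 = 0.0792 W/m^2
d = 567 * 2.4 / 0.0792 = 17181.82 m

17181.82


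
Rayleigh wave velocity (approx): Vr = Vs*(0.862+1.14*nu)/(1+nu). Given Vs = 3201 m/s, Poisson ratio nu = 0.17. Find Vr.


Numerator factor = 0.862 + 1.14*0.17 = 1.0558
Denominator = 1 + 0.17 = 1.17
Vr = 3201 * 1.0558 / 1.17 = 2888.56 m/s

2888.56


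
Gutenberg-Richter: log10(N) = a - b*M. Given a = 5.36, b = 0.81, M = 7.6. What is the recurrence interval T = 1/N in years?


log10(N) = 5.36 - 0.81*7.6 = -0.796
N = 10^-0.796 = 0.159956
T = 1/N = 1/0.159956 = 6.2517 years

6.2517


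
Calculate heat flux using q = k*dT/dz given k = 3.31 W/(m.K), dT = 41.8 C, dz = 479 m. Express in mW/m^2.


q = k * dT / dz * 1000
= 3.31 * 41.8 / 479 * 1000
= 0.288848 * 1000
= 288.8476 mW/m^2

288.8476


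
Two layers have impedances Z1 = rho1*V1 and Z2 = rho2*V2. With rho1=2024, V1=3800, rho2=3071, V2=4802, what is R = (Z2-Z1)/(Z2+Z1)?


Z1 = 2024 * 3800 = 7691200
Z2 = 3071 * 4802 = 14746942
R = (14746942 - 7691200) / (14746942 + 7691200) = 7055742 / 22438142 = 0.3145

0.3145


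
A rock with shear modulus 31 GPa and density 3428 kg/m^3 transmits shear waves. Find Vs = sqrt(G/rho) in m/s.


Convert G to Pa: G = 31e9 Pa
Compute G/rho = 31e9 / 3428 = 9043173.8623
Vs = sqrt(9043173.8623) = 3007.19 m/s

3007.19


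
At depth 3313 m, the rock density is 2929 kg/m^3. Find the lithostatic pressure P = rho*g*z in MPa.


P = rho * g * z / 1e6
= 2929 * 9.81 * 3313 / 1e6
= 95194052.37 / 1e6
= 95.1941 MPa

95.1941


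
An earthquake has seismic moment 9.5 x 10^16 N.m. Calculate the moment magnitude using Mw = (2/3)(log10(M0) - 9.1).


log10(M0) = log10(9.5 x 10^16) = 16.9777
Mw = 2/3 * (16.9777 - 9.1)
= 2/3 * 7.8777
= 5.25

5.25


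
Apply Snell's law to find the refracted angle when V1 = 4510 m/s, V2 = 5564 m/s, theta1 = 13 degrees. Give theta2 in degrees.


sin(theta1) = sin(13 deg) = 0.224951
sin(theta2) = V2/V1 * sin(theta1) = 5564/4510 * 0.224951 = 0.277523
theta2 = arcsin(0.277523) = 16.1124 degrees

16.1124


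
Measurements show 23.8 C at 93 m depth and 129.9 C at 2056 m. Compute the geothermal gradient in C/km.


dT = 129.9 - 23.8 = 106.1 C
dz = 2056 - 93 = 1963 m
gradient = dT/dz * 1000 = 106.1/1963 * 1000 = 54.0499 C/km

54.0499


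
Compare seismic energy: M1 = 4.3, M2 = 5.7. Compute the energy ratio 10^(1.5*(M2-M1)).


M2 - M1 = 5.7 - 4.3 = 1.4
1.5 * 1.4 = 2.1
ratio = 10^2.1 = 125.89

125.89


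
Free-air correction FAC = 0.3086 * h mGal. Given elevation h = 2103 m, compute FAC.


FAC = 0.3086 * h
= 0.3086 * 2103
= 648.9858 mGal

648.9858


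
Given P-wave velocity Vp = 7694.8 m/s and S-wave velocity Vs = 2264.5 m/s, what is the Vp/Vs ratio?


Vp/Vs = 7694.8 / 2264.5
= 3.398

3.398


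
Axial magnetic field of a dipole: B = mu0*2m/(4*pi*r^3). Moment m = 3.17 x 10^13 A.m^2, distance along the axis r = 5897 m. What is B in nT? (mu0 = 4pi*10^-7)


m = 3.17 x 10^13 = 31700000000000 A.m^2
2m = 63400000000000 A.m^2
r^3 = 5897^3 = 205065869273
B = (4pi*10^-7) * 63400000000000 / (4*pi * 205065869273) * 1e9
= 79670789.695037 / 2576933713640.25 * 1e9
= 30916.8953 nT

30916.8953


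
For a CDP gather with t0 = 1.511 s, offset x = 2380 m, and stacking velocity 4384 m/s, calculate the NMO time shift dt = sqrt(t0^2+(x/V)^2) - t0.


x/Vnmo = 2380/4384 = 0.542883
(x/Vnmo)^2 = 0.294722
t0^2 = 2.283121
sqrt(2.283121 + 0.294722) = 1.605566
dt = 1.605566 - 1.511 = 0.094566

0.094566


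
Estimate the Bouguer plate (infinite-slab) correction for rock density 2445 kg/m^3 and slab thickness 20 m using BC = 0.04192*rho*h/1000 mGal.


BC = 0.04192 * rho * h / 1000
= 0.04192 * 2445 * 20 / 1000
= 2.0499 mGal

2.0499


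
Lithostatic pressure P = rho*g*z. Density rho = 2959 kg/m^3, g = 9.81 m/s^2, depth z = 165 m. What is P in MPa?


P = rho * g * z / 1e6
= 2959 * 9.81 * 165 / 1e6
= 4789585.35 / 1e6
= 4.7896 MPa

4.7896


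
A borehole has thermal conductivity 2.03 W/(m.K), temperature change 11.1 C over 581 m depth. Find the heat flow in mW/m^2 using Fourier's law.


q = k * dT / dz * 1000
= 2.03 * 11.1 / 581 * 1000
= 0.038783 * 1000
= 38.7831 mW/m^2

38.7831


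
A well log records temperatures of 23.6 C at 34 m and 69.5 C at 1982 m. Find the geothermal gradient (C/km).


dT = 69.5 - 23.6 = 45.9 C
dz = 1982 - 34 = 1948 m
gradient = dT/dz * 1000 = 45.9/1948 * 1000 = 23.5626 C/km

23.5626


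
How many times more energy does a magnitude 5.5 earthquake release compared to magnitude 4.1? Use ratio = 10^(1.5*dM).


M2 - M1 = 5.5 - 4.1 = 1.4
1.5 * 1.4 = 2.1
ratio = 10^2.1 = 125.89

125.89


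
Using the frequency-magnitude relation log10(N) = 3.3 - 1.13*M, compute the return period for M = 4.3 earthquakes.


log10(N) = 3.3 - 1.13*4.3 = -1.559
N = 10^-1.559 = 0.027606
T = 1/N = 1/0.027606 = 36.2243 years

36.2243


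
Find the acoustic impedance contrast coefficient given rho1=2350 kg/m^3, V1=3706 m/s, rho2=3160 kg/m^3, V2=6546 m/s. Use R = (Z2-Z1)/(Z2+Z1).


Z1 = 2350 * 3706 = 8709100
Z2 = 3160 * 6546 = 20685360
R = (20685360 - 8709100) / (20685360 + 8709100) = 11976260 / 29394460 = 0.4074

0.4074


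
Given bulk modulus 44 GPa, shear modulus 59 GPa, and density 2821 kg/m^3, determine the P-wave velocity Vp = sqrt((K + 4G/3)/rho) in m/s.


First compute the effective modulus:
K + 4G/3 = 44e9 + 4*59e9/3 = 122666666666.67 Pa
Then divide by density:
122666666666.67 / 2821 = 43483398.3221 Pa/(kg/m^3)
Take the square root:
Vp = sqrt(43483398.3221) = 6594.19 m/s

6594.19


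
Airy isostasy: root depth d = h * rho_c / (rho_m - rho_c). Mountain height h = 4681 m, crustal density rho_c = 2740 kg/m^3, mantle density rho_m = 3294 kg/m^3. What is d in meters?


rho_m - rho_c = 3294 - 2740 = 554
d = 4681 * 2740 / 554
= 12825940 / 554
= 23151.52 m

23151.52


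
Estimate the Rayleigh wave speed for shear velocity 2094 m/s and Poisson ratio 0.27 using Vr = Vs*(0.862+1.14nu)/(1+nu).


Numerator factor = 0.862 + 1.14*0.27 = 1.1698
Denominator = 1 + 0.27 = 1.27
Vr = 2094 * 1.1698 / 1.27 = 1928.79 m/s

1928.79


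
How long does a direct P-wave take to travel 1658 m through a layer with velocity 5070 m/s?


t = x / V
= 1658 / 5070
= 0.327 s

0.327


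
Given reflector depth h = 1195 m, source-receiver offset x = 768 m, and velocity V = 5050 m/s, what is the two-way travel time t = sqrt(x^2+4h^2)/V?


x^2 + 4h^2 = 768^2 + 4*1195^2 = 589824 + 5712100 = 6301924
sqrt(6301924) = 2510.3633
t = 2510.3633 / 5050 = 0.4971 s

0.4971


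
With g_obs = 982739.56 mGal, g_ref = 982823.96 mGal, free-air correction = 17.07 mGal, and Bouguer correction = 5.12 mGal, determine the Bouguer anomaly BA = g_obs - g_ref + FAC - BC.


BA = g_obs - g_ref + FAC - BC
= 982739.56 - 982823.96 + 17.07 - 5.12
= -72.45 mGal

-72.45


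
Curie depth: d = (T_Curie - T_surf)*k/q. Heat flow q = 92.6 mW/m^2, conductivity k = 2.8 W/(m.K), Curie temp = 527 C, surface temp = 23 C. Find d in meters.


T_Curie - T_surf = 527 - 23 = 504 C
Convert q to W/m^2: 92.6 mW/m^2 = 0.0926 W/m^2
d = 504 * 2.8 / 0.0926 = 15239.74 m

15239.74


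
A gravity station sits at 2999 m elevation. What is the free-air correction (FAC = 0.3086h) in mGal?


FAC = 0.3086 * h
= 0.3086 * 2999
= 925.4914 mGal

925.4914


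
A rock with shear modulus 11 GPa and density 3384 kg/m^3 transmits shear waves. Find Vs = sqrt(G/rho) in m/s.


Convert G to Pa: G = 11e9 Pa
Compute G/rho = 11e9 / 3384 = 3250591.0165
Vs = sqrt(3250591.0165) = 1802.94 m/s

1802.94


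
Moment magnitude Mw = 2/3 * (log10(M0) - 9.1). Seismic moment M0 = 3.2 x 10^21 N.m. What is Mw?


log10(M0) = log10(3.2 x 10^21) = 21.5051
Mw = 2/3 * (21.5051 - 9.1)
= 2/3 * 12.4051
= 8.27

8.27


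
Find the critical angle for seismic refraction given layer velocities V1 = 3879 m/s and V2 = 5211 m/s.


V1/V2 = 3879/5211 = 0.744387
theta_c = arcsin(0.744387) = 48.1065 degrees

48.1065


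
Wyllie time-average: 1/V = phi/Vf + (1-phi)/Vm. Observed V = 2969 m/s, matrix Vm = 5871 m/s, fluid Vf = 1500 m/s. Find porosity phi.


1/V - 1/Vm = 1/2969 - 1/5871 = 0.00016649
1/Vf - 1/Vm = 1/1500 - 1/5871 = 0.00049634
phi = 0.00016649 / 0.00049634 = 0.3354

0.3354


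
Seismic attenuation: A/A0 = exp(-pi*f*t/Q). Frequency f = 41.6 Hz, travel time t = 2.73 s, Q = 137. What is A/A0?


pi*f*t/Q = pi*41.6*2.73/137 = 2.604266
A/A0 = exp(-2.604266) = 0.073957

0.073957


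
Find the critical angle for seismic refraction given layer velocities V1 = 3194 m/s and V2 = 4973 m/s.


V1/V2 = 3194/4973 = 0.642268
theta_c = arcsin(0.642268) = 39.9612 degrees

39.9612


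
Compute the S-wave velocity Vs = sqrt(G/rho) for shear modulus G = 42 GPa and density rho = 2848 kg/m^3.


Convert G to Pa: G = 42e9 Pa
Compute G/rho = 42e9 / 2848 = 14747191.0112
Vs = sqrt(14747191.0112) = 3840.21 m/s

3840.21


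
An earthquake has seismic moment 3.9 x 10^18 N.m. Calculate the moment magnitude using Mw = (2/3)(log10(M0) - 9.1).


log10(M0) = log10(3.9 x 10^18) = 18.5911
Mw = 2/3 * (18.5911 - 9.1)
= 2/3 * 9.4911
= 6.33

6.33


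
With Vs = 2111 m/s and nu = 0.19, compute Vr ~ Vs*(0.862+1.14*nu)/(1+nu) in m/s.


Numerator factor = 0.862 + 1.14*0.19 = 1.0786
Denominator = 1 + 0.19 = 1.19
Vr = 2111 * 1.0786 / 1.19 = 1913.38 m/s

1913.38


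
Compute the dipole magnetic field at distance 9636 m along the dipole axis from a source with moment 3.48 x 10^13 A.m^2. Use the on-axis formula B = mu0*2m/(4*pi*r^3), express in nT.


m = 3.48 x 10^13 = 34800000000000 A.m^2
2m = 69600000000000 A.m^2
r^3 = 9636^3 = 894726651456
B = (4pi*10^-7) * 69600000000000 / (4*pi * 894726651456) * 1e9
= 87461939.47594 / 11243466700740.66 * 1e9
= 7778.9121 nT

7778.9121


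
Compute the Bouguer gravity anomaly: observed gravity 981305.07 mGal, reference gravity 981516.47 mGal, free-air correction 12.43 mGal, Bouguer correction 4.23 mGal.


BA = g_obs - g_ref + FAC - BC
= 981305.07 - 981516.47 + 12.43 - 4.23
= -203.2 mGal

-203.2


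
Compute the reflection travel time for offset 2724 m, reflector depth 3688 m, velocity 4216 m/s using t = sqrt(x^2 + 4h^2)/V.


x^2 + 4h^2 = 2724^2 + 4*3688^2 = 7420176 + 54405376 = 61825552
sqrt(61825552) = 7862.9226
t = 7862.9226 / 4216 = 1.865 s

1.865


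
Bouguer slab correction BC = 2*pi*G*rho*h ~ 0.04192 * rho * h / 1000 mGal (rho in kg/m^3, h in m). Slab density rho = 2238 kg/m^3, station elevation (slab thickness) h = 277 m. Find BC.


BC = 0.04192 * rho * h / 1000
= 0.04192 * 2238 * 277 / 1000
= 25.9873 mGal

25.9873


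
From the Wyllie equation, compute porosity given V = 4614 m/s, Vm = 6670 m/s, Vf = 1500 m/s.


1/V - 1/Vm = 1/4614 - 1/6670 = 6.681e-05
1/Vf - 1/Vm = 1/1500 - 1/6670 = 0.00051674
phi = 6.681e-05 / 0.00051674 = 0.1293

0.1293


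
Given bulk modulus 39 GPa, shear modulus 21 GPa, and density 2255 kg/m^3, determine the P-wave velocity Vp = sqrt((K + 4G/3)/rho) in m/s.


First compute the effective modulus:
K + 4G/3 = 39e9 + 4*21e9/3 = 67000000000.0 Pa
Then divide by density:
67000000000.0 / 2255 = 29711751.663 Pa/(kg/m^3)
Take the square root:
Vp = sqrt(29711751.663) = 5450.85 m/s

5450.85


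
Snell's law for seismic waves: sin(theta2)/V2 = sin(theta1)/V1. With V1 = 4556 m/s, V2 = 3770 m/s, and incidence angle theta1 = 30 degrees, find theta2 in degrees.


sin(theta1) = sin(30 deg) = 0.5
sin(theta2) = V2/V1 * sin(theta1) = 3770/4556 * 0.5 = 0.41374
theta2 = arcsin(0.41374) = 24.44 degrees

24.44


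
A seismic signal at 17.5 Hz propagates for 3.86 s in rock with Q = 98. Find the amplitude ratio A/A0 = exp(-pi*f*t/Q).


pi*f*t/Q = pi*17.5*3.86/98 = 2.165455
A/A0 = exp(-2.165455) = 0.114698

0.114698


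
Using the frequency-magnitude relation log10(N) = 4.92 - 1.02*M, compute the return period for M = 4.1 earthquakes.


log10(N) = 4.92 - 1.02*4.1 = 0.738
N = 10^0.738 = 5.47016
T = 1/N = 1/5.47016 = 0.1828 years

0.1828


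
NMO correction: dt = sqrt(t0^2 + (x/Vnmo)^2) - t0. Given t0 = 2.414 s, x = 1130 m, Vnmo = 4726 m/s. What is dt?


x/Vnmo = 1130/4726 = 0.239103
(x/Vnmo)^2 = 0.05717
t0^2 = 5.827396
sqrt(5.827396 + 0.05717) = 2.425812
dt = 2.425812 - 2.414 = 0.011812

0.011812


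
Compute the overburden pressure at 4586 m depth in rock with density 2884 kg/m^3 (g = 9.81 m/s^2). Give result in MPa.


P = rho * g * z / 1e6
= 2884 * 9.81 * 4586 / 1e6
= 129747295.44 / 1e6
= 129.7473 MPa

129.7473


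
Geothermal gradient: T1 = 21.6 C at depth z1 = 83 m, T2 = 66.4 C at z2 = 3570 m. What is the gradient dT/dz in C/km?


dT = 66.4 - 21.6 = 44.8 C
dz = 3570 - 83 = 3487 m
gradient = dT/dz * 1000 = 44.8/3487 * 1000 = 12.8477 C/km

12.8477


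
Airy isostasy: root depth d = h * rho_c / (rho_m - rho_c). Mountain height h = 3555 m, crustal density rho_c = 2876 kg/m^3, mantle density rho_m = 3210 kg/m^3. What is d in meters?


rho_m - rho_c = 3210 - 2876 = 334
d = 3555 * 2876 / 334
= 10224180 / 334
= 30611.32 m

30611.32


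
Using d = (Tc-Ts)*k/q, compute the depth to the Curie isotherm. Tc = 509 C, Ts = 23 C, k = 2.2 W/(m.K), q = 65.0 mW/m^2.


T_Curie - T_surf = 509 - 23 = 486 C
Convert q to W/m^2: 65.0 mW/m^2 = 0.065 W/m^2
d = 486 * 2.2 / 0.065 = 16449.23 m

16449.23
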